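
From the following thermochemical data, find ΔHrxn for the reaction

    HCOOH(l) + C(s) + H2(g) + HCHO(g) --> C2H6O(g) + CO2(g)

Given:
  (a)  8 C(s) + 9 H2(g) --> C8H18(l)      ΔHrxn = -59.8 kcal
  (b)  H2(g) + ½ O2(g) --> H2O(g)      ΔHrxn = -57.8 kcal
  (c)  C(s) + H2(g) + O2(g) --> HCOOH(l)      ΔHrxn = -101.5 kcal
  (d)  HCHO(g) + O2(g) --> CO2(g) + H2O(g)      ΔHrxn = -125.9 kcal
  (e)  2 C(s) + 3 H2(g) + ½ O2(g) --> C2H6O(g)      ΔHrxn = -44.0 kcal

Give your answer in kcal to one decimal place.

ΔHrxn = -10.6 kcal

(a): not needed (C8H18(l) appears nowhere else).
(b) reversed: +57.8 kcal
(c) reversed (reverse to put HCOOH(l) on the reactant side): +101.5 kcal
(d) as written (HCHO(g) already on the reactant side): -125.9 kcal
(e) as written (C2H6O(g) already on the product side): -44.0 kcal
By Hess's law, ΔHrxn = (+57.8) + (+101.5) + (-125.9) + (-44.0) = -10.6 kcal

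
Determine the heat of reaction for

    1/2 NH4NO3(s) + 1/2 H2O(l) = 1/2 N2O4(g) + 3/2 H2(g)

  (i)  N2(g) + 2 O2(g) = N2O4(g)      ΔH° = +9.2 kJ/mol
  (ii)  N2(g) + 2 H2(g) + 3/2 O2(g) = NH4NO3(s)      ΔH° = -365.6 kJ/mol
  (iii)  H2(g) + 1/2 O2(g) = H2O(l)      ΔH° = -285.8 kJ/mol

ΔH° = 330.3 kJ/mol

(i) × 1/2: (1/2)·(+9.2) = +4.6 kJ/mol
(ii) reversed and × 1/2: (-1/2)·(-365.6) = +182.8 kJ/mol
(iii) reversed and × 1/2: (-1/2)·(-285.8) = +142.9 kJ/mol
ΔH° = (1/2)·(+9.2) + (-1/2)·(-365.6) + (-1/2)·(-285.8) = 330.3 kJ/mol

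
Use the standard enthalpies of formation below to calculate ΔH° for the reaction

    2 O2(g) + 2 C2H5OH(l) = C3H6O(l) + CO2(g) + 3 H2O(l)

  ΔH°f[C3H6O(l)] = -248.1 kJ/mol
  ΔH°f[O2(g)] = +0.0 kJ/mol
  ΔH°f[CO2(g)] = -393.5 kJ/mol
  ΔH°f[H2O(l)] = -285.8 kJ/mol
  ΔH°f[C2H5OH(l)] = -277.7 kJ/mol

ΔH° = -943.6 kJ/mol

Products: 1·(-248.1) + 1·(-393.5) + 3·(-285.8) = -1499.0
Reactants: 2·(+0.0) + 2·(-277.7) = -555.4
ΔH° = (-1499.0) − (-555.4) = -943.6 kJ/mol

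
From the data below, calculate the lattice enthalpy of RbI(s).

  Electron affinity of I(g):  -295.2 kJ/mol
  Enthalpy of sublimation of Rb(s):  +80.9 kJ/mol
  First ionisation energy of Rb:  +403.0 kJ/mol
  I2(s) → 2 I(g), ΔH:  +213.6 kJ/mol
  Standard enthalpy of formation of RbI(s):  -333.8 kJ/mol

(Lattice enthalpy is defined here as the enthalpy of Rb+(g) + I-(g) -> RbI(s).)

ΔHf° = 1·ΔHsub + 1·(ΣIE) + 1/2·D(I2) + 1·EA + U
-333.8 = 1·(+80.9) + 1·(+403.0) + 1/2·(+213.6) + 1·(-295.2) + U
U = -333.8 − (+295.5) = -629.3 kJ/mol

U = -629.3 kJ/mol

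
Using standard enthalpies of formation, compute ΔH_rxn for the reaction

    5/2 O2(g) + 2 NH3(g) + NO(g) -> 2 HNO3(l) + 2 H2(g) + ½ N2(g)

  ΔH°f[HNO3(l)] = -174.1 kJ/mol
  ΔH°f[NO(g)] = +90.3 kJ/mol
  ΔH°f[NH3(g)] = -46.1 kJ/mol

Products: 2·(-174.1) + 2·(+0.0) + 1/2·(+0.0) = -348.2
Reactants: 5/2·(+0.0) + 2·(-46.1) + 1·(+90.3) = -1.9
ΔH_rxn = (-348.2) − (-1.9) = -346.3 kJ/mol

ΔH_rxn = -346.3 kJ/mol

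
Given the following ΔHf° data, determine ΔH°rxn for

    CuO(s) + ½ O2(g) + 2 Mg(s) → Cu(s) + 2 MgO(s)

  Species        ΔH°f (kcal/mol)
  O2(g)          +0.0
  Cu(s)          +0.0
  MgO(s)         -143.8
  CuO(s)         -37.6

ΔH°rxn = Σ nΔHf°(products) − Σ nΔHf°(reactants).
Products: 1·(+0.0) + 2·(-143.8) = -287.6
Reactants: 1·(-37.6) + 1/2·(+0.0) + 2·(+0.0) = -37.6
ΔH°rxn = (-287.6) − (-37.6) = -250.0 kcal/mol

ΔH°rxn = -250.0 kcal/mol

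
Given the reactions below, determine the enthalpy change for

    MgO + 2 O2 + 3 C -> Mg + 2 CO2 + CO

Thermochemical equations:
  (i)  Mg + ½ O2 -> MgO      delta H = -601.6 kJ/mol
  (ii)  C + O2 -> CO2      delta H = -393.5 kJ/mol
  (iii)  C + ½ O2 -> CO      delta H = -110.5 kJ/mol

delta H = -295.9 kJ/mol

(i) reversed: +601.6 kJ/mol
(ii) × 2: (2)·(-393.5) = -787.0 kJ/mol
(iii) as written: -110.5 kJ/mol
Combining the equations, delta H = (+601.6) + (-787.0) + (-110.5) = -295.9 kJ/mol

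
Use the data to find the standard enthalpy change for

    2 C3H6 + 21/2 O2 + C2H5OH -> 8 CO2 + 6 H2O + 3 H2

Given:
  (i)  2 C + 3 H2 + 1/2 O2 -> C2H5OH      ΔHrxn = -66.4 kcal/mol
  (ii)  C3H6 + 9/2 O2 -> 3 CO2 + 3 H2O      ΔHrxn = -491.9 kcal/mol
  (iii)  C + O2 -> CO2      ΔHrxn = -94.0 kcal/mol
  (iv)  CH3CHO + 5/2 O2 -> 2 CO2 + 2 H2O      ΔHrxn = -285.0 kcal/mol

ΔHrxn = -1105.4 kcal/mol

(i) reversed (C2H5OH must end up as a reactant): +66.4 kcal/mol
(ii) × 2 (×2 to match 2 C3H6 in the target): (2)·(-491.9) = -983.8 kcal/mol
(iii) × 2: (2)·(-94.0) = -188.0 kcal/mol
(iv): not needed (CH3CHO appears nowhere else).
Since enthalpy is a state function, ΔHrxn = (+66.4) + (-983.8) + (-188.0) = -1105.4 kcal/mol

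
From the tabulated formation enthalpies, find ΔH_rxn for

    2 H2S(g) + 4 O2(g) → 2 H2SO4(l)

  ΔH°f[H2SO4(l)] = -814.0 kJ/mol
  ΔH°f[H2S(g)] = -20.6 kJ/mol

ΔH_rxn = -1586.8 kJ/mol

Products: 2·(-814.0) = -1628.0
Reactants: 2·(-20.6) + 4·(+0.0) = -41.2
ΔH_rxn = (-1628.0) − (-41.2) = -1586.8 kJ/mol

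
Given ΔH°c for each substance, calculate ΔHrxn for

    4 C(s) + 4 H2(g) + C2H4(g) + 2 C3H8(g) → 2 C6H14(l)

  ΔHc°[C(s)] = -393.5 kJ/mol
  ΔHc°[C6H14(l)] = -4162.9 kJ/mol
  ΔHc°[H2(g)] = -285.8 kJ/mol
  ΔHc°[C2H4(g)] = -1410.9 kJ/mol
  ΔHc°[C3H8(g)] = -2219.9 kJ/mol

ΔHrxn = -242.1 kJ/mol

Using ΔH = Σ nΔHc°(reactants) − Σ nΔHc°(products):
= [4·(-393.5) + 4·(-285.8) + 1·(-1410.9) + 2·(-2219.9)] − [2·(-4162.9)]
= -242.1 kJ/mol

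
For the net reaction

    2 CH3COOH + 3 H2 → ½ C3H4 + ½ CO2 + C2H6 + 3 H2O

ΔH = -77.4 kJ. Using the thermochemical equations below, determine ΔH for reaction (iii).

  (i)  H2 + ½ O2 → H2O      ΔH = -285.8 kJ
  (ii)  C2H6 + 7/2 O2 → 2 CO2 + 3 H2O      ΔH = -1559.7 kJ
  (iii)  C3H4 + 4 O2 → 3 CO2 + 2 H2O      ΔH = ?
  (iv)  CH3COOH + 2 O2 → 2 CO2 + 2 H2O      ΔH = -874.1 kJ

(i) × 3 (scale by 3 for the 3 H2): (3)·(-285.8) = -857.4 kJ
(ii) reversed (reverse to put C2H6 on the product side): +1559.7 kJ
(iii) reversed and × 1/2 (reverse to put C3H4 on the product side; scale by 1/2 for the 1/2 C3H4): contributes −1/2·x
(iv) × 2 (×2 to match 2 CH3COOH in the target): (2)·(-874.1) = -1748.2 kJ
-77.4 = (-857.4) + (+1559.7) + (-1748.2) − 1/2·x
x = (-77.4 − (-1045.9)) / (-1/2) = -1937.0 kJ

ΔH = -1937.0 kJ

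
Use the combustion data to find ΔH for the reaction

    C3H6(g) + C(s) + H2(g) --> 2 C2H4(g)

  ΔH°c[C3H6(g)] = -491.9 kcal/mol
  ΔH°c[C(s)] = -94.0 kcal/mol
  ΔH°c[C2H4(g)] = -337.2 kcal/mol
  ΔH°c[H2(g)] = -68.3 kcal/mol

With combustion enthalpies, reactants minus products:
= [1·(-491.9) + 1·(-94.0) + 1·(-68.3)] − [2·(-337.2)]
= 20.2 kcal/mol

ΔH = 20.2 kcal/mol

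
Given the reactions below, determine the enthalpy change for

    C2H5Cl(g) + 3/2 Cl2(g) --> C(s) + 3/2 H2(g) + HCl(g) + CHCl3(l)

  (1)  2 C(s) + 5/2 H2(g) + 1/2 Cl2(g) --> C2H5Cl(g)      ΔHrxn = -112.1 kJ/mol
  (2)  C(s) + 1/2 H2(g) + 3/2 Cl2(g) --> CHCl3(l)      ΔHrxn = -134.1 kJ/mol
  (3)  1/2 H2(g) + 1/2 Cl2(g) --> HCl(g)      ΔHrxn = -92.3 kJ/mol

ΔHrxn = -114.3 kJ/mol

(1) reversed: +112.1 kJ/mol
(2) as written: -134.1 kJ/mol
(3) as written: -92.3 kJ/mol
By Hess's law, ΔHrxn = (+112.1) + (-134.1) + (-92.3) = -114.3 kJ/mol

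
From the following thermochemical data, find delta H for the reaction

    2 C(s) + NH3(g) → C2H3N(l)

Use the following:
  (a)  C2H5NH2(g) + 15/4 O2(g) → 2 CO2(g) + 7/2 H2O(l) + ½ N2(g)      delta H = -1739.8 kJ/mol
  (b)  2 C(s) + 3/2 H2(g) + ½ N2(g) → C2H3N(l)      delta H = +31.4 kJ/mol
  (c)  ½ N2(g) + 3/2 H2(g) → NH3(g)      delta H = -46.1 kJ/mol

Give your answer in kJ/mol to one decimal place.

(a): not needed (H2O(l) appears nowhere else).
(b) as written (C2H3N(l) already on the product side): +31.4 kJ/mol
(c) reversed (reverse to put NH3(g) on the reactant side): +46.1 kJ/mol
Summing the manipulated equations, delta H = (1)·(+31.4) + (-1)·(-46.1) = 77.5 kJ/mol

delta H = 77.5 kJ/mol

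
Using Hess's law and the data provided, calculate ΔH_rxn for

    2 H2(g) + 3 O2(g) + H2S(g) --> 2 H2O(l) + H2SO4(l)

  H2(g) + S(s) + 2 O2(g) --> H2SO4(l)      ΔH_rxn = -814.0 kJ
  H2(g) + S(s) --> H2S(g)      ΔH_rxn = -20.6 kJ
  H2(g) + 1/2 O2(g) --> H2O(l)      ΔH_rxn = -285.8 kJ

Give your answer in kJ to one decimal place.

ΔH_rxn = -1365.0 kJ

equation 1 as written (H2SO4(l) already on the product side): -814.0 kJ
equation 2 reversed (reverse to put H2S(g) on the reactant side): +20.6 kJ
equation 3 × 2 (scale by 2 for the 2 H2O(l)): (2)·(-285.8) = -571.6 kJ
Combining the equations, ΔH_rxn = (1)·(-814.0) + (-1)·(-20.6) + (2)·(-285.8) = -1365.0 kJ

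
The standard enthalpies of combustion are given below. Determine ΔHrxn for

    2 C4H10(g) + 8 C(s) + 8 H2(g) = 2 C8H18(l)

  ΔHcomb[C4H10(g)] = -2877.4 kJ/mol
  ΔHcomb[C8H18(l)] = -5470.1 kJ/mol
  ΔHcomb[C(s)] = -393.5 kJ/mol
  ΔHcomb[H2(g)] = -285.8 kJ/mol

With combustion enthalpies, reactants minus products:
= [2·(-2877.4) + 8·(-393.5) + 8·(-285.8)] − [2·(-5470.1)]
= -249.0 kJ/mol

ΔHrxn = -249.0 kJ/mol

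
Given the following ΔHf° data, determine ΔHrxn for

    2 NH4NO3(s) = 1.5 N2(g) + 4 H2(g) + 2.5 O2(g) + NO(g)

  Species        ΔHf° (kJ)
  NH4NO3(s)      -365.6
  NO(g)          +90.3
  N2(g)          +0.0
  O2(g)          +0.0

Products: 3/2·(+0.0) + 4·(+0.0) + 5/2·(+0.0) + 1·(+90.3) = +90.3
Reactants: 2·(-365.6) = -731.2
ΔHrxn = (+90.3) − (-731.2) = 821.5 kJ

ΔHrxn = 821.5 kJ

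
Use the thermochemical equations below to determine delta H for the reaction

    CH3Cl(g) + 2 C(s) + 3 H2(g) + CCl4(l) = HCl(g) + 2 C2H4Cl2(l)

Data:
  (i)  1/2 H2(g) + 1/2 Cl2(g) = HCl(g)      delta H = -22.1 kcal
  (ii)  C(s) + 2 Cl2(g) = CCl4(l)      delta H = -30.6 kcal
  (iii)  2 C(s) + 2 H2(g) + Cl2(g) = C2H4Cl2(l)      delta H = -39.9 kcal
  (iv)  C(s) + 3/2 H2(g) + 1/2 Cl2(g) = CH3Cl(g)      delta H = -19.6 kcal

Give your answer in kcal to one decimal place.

(i) as written (HCl(g) already on the product side): -22.1 kcal
(ii) reversed (reverse to put CCl4(l) on the reactant side): +30.6 kcal
(iii) × 2 (scale by 2 for the 2 C2H4Cl2(l)): (2)·(-39.9) = -79.8 kcal
(iv) reversed (CH3Cl(g) must end up as a reactant): +19.6 kcal
Summing the manipulated equations, delta H = (1)·(-22.1) + (-1)·(-30.6) + (2)·(-39.9) + (-1)·(-19.6) = -51.7 kcal

delta H = -51.7 kcal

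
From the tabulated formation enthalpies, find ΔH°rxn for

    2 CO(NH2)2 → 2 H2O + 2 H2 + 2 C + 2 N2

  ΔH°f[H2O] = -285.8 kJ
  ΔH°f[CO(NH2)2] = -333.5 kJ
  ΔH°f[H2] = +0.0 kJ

ΔH°rxn = 95.4 kJ

Products: 2·(-285.8) + 2·(+0.0) + 2·(+0.0) + 2·(+0.0) = -571.6
Reactants: 2·(-333.5) = -667.0
ΔH°rxn = (-571.6) − (-667.0) = 95.4 kJ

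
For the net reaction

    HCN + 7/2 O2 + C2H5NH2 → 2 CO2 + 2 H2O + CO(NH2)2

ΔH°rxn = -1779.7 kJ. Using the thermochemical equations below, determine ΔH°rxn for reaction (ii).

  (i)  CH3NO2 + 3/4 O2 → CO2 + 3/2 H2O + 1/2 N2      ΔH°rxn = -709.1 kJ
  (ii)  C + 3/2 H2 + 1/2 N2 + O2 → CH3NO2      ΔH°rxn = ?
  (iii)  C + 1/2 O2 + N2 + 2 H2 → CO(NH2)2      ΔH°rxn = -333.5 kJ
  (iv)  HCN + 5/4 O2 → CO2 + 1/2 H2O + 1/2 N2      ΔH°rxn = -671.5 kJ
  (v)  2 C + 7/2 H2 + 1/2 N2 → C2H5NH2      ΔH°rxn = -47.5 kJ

ΔH°rxn = -113.1 kJ

(i) as written: -709.1 kJ
(ii) as written: contributes x
(iii) as written: -333.5 kJ
(iv) as written: -671.5 kJ
(v) reversed: +47.5 kJ
-1779.7 = (-709.1) + (-333.5) + (-671.5) + (+47.5) + x
x = (-1779.7 − (-1666.6)) / (1) = -113.1 kJ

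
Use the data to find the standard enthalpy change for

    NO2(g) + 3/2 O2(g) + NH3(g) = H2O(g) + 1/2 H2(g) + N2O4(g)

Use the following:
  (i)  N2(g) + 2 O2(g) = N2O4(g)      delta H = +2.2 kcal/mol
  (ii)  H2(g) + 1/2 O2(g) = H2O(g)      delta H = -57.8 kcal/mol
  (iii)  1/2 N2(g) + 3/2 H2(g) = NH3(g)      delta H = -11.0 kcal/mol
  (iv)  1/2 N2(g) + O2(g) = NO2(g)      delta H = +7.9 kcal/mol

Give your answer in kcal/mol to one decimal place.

delta H = -52.5 kcal/mol

(i) as written (N2O4(g) already on the product side): +2.2 kcal/mol
(ii) as written (H2O(g) already on the product side): -57.8 kcal/mol
(iii) reversed (reverse to put NH3(g) on the reactant side): +11.0 kcal/mol
(iv) reversed (NO2(g) must end up as a reactant): -7.9 kcal/mol
delta H = (1)·(+2.2) + (1)·(-57.8) + (-1)·(-11.0) + (-1)·(+7.9) = -52.5 kcal/mol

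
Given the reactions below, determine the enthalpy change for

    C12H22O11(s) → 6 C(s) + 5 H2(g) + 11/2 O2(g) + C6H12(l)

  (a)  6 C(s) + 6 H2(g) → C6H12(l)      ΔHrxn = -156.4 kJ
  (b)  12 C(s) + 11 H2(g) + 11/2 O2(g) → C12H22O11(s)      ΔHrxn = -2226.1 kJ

ΔHrxn = 2069.7 kJ

(a) as written: -156.4 kJ
(b) reversed: +2226.1 kJ
ΔHrxn = (1)·(-156.4) + (-1)·(-2226.1) = 2069.7 kJ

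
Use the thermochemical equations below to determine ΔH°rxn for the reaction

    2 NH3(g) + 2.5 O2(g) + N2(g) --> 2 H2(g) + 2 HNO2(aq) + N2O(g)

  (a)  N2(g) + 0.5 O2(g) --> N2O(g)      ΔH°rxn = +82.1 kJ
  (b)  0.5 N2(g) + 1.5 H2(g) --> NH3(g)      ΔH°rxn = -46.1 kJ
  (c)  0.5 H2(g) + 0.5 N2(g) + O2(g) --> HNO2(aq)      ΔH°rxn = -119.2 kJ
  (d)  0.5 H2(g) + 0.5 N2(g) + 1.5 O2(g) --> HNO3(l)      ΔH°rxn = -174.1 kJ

(a) as written (N2O(g) already on the product side): +82.1 kJ
(b) reversed and × 2 (NH3(g) must end up as a reactant; ×2 to match 2 NH3(g) in the target): (-2)·(-46.1) = +92.2 kJ
(c) × 2 (scale by 2 for the 2 HNO2(aq)): (2)·(-119.2) = -238.4 kJ
(d): not needed (HNO3(l) appears nowhere else).
Combining the equations, ΔH°rxn = (+82.1) + (+92.2) + (-238.4) = -64.1 kJ

ΔH°rxn = -64.1 kJ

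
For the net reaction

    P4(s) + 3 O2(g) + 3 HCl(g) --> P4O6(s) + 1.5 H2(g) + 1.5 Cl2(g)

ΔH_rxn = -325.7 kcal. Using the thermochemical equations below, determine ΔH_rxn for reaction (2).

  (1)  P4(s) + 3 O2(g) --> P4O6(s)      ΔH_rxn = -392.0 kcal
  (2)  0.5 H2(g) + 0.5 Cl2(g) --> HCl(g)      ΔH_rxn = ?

(1) as written (P4O6(s) already on the product side): -392.0 kcal
(2) reversed and × 3 (reverse to put HCl(g) on the reactant side; ×3 to match 3 HCl(g) in the target): contributes −3·x
-325.7 = (-392.0) − 3·x
x = (-325.7 − (-392.0)) / (-3) = -22.1 kcal

ΔH_rxn = -22.1 kcal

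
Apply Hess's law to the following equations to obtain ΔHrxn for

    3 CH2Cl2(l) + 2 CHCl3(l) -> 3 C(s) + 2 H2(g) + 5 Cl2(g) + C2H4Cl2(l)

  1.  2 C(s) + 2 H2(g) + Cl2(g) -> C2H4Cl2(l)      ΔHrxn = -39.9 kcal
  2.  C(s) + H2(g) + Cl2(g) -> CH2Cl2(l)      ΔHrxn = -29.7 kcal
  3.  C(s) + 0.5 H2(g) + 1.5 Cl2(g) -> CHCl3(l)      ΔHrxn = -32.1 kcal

eq. 1 as written (C2H4Cl2(l) already on the product side): -39.9 kcal
eq. 2 reversed and × 3 (CH2Cl2(l) must end up as a reactant; ×3 to match 3 CH2Cl2(l) in the target): (-3)·(-29.7) = +89.1 kcal
eq. 3 reversed and × 2 (reverse to put CHCl3(l) on the reactant side; ×2 to match 2 CHCl3(l) in the target): (-2)·(-32.1) = +64.2 kcal
Summing the manipulated equations, ΔHrxn = (-39.9) + (+89.1) + (+64.2) = 113.4 kcal

ΔHrxn = 113.4 kcal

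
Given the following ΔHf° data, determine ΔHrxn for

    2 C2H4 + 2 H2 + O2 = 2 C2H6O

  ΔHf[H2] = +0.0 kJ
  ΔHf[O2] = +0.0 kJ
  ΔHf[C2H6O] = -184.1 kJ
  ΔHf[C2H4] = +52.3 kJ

ΔH°rxn = Σ nΔHf°(products) − Σ nΔHf°(reactants).
Products: 2·(-184.1) = -368.2
Reactants: 2·(+52.3) + 2·(+0.0) + 1·(+0.0) = +104.6
ΔHrxn = (-368.2) − (+104.6) = -472.8 kJ

ΔHrxn = -472.8 kJ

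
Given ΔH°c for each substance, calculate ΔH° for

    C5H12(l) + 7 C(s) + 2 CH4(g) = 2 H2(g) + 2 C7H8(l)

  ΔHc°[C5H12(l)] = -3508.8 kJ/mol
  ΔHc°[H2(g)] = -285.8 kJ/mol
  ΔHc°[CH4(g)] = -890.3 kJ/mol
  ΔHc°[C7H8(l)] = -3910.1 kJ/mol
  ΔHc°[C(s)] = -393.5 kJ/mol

With combustion enthalpies, reactants minus products:
= [1·(-3508.8) + 7·(-393.5) + 2·(-890.3)] − [2·(-285.8) + 2·(-3910.1)]
= 347.9 kJ/mol

ΔH° = 347.9 kJ/mol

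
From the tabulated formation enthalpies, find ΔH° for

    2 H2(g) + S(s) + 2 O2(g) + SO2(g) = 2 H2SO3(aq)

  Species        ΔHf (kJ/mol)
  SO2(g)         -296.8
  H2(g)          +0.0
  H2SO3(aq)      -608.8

Products: 2·(-608.8) = -1217.6
Reactants: 2·(+0.0) + 1·(+0.0) + 2·(+0.0) + 1·(-296.8) = -296.8
ΔH° = (-1217.6) − (-296.8) = -920.8 kJ/mol

ΔH° = -920.8 kJ/mol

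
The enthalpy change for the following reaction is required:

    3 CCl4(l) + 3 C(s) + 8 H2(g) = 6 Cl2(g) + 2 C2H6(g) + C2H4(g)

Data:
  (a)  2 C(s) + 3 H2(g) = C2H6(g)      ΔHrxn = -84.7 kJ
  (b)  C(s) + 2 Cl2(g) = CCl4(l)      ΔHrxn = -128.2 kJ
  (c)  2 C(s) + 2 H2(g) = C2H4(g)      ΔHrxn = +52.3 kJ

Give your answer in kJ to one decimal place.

ΔHrxn = 267.5 kJ

(a) × 2: (2)·(-84.7) = -169.4 kJ
(b) reversed and × 3: (-3)·(-128.2) = +384.6 kJ
(c) as written: +52.3 kJ
ΔHrxn = (-169.4) + (+384.6) + (+52.3) = 267.5 kJ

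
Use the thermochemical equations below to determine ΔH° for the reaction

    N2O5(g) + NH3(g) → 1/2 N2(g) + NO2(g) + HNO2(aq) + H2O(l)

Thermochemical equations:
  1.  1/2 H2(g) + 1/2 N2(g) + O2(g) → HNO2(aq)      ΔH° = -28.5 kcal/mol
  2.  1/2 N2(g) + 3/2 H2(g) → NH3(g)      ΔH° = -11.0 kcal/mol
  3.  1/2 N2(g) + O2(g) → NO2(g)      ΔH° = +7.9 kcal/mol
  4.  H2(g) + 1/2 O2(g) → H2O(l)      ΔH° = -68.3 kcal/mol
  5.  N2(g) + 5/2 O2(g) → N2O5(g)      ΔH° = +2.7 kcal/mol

eq. 1 as written (HNO2(aq) already on the product side): -28.5 kcal/mol
eq. 2 reversed (reverse to put NH3(g) on the reactant side): +11.0 kcal/mol
eq. 3 as written (NO2(g) already on the product side): +7.9 kcal/mol
eq. 4 as written (H2O(l) already on the product side): -68.3 kcal/mol
eq. 5 reversed (N2O5(g) must end up as a reactant): -2.7 kcal/mol
ΔH° = (-28.5) + (+11.0) + (+7.9) + (-68.3) + (-2.7) = -80.6 kcal/mol

ΔH° = -80.6 kcal/mol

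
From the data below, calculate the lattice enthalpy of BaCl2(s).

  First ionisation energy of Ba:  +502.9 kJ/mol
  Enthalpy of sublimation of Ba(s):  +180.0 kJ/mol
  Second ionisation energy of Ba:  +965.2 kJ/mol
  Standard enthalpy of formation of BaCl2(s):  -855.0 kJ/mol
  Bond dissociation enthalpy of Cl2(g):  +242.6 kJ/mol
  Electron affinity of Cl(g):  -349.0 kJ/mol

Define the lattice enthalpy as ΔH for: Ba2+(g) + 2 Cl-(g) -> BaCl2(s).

ΔHf° = 1·ΔHsub + 1·(ΣIE) + 1·D(Cl2) + 2·EA + U
-855.0 = 1·(+180.0) + 1·(+1468.1) + 1·(+242.6) + 2·(-349.0) + U
U = -855.0 − (+1192.7) = -2047.7 kJ/mol

U = -2047.7 kJ/mol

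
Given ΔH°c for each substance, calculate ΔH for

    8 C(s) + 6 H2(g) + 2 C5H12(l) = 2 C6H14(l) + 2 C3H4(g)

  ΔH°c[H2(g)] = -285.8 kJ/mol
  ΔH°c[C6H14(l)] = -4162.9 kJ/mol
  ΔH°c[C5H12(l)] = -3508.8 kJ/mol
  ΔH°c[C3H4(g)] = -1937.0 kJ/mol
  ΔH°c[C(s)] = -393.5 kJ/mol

ΔH = 319.4 kJ/mol

With combustion enthalpies, reactants minus products:
= [8·(-393.5) + 6·(-285.8) + 2·(-3508.8)] − [2·(-4162.9) + 2·(-1937.0)]
= 319.4 kJ/mol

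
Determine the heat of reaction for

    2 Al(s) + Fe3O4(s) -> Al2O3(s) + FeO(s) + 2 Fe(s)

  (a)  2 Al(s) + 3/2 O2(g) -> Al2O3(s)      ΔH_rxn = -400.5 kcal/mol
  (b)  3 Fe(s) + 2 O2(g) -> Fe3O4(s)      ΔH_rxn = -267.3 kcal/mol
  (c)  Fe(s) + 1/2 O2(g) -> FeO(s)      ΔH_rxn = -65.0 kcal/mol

ΔH_rxn = -198.2 kcal/mol

(a) as written: -400.5 kcal/mol
(b) reversed: +267.3 kcal/mol
(c) as written: -65.0 kcal/mol
ΔH_rxn = (1)·(-400.5) + (-1)·(-267.3) + (1)·(-65.0) = -198.2 kcal/mol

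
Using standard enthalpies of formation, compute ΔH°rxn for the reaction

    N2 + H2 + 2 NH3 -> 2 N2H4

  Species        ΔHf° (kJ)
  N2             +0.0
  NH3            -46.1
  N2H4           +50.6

ΔH°rxn = Σ nΔHf°(products) − Σ nΔHf°(reactants).
Products: 2·(+50.6) = +101.2
Reactants: 1·(+0.0) + 1·(+0.0) + 2·(-46.1) = -92.2
ΔH°rxn = (+101.2) − (-92.2) = 193.4 kJ

ΔH°rxn = 193.4 kJ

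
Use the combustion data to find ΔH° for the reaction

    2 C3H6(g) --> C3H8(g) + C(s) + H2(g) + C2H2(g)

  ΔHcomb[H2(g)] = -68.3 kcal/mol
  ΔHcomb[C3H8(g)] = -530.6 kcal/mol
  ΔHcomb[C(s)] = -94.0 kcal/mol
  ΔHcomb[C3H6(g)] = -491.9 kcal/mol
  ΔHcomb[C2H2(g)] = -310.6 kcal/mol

Using ΔH = Σ nΔHc°(reactants) − Σ nΔHc°(products):
= [2·(-491.9)] − [1·(-530.6) + 1·(-94.0) + 1·(-68.3) + 1·(-310.6)]
= 19.7 kcal/mol

ΔH° = 19.7 kcal/mol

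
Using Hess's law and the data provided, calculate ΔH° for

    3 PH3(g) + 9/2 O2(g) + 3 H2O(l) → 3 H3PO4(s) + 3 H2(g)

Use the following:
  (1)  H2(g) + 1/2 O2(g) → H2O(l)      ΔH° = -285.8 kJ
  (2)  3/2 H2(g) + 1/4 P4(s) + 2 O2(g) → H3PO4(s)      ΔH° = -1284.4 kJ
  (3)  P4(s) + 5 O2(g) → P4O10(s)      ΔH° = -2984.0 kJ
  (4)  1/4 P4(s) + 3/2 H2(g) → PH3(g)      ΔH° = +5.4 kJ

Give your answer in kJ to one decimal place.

(1) reversed and × 3 (H2O(l) must end up as a reactant; ×3 to match 3 H2O(l) in the target): (-3)·(-285.8) = +857.4 kJ
(2) × 3 (scale by 3 for the 3 H3PO4(s)): (3)·(-1284.4) = -3853.2 kJ
(3): not needed (P4O10(s) appears nowhere else).
(4) reversed and × 3 (reverse to put PH3(g) on the reactant side; ×3 to match 3 PH3(g) in the target): (-3)·(+5.4) = -16.2 kJ
By Hess's law, ΔH° = (-3)·(-285.8) + (3)·(-1284.4) + (-3)·(+5.4) = -3012.0 kJ

ΔH° = -3012.0 kJ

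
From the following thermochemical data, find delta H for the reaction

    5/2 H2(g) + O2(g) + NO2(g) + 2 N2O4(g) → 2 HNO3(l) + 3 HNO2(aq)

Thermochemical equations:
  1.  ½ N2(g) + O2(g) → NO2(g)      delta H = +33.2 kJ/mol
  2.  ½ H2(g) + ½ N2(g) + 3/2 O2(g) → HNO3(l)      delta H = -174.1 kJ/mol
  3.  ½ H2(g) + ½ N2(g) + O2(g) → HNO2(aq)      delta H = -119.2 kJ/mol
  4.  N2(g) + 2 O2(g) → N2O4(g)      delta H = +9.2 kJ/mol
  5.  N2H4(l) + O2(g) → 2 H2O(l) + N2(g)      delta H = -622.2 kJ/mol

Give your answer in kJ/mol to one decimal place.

eq. 1 reversed (NO2(g) must end up as a reactant): -33.2 kJ/mol
eq. 2 × 2 (scale by 2 for the 2 HNO3(l)): (2)·(-174.1) = -348.2 kJ/mol
eq. 3 × 3 (×3 to match 3 HNO2(aq) in the target): (3)·(-119.2) = -357.6 kJ/mol
eq. 4 reversed and × 2 (reverse to put N2O4(g) on the reactant side; scale by 2 for the 2 N2O4(g)): (-2)·(+9.2) = -18.4 kJ/mol
eq. 5: not needed (H2O(l) appears nowhere else).
Summing the manipulated equations, delta H = (-1)·(+33.2) + (2)·(-174.1) + (3)·(-119.2) + (-2)·(+9.2) = -757.4 kJ/mol

delta H = -757.4 kJ/mol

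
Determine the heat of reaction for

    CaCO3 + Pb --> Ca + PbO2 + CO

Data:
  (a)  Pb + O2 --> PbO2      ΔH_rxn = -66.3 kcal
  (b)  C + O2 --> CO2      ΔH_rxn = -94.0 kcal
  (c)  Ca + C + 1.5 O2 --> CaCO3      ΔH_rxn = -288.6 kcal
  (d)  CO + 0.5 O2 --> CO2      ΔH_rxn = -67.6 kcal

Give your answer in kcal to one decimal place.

(a) as written (PbO2 already on the product side): -66.3 kcal
(b) as written: -94.0 kcal
(c) reversed (CaCO3 must end up as a reactant): +288.6 kcal
(d) reversed (reverse to put CO on the product side): +67.6 kcal
ΔH_rxn = (-66.3) + (-94.0) + (+288.6) + (+67.6) = 195.9 kcal

ΔH_rxn = 195.9 kcal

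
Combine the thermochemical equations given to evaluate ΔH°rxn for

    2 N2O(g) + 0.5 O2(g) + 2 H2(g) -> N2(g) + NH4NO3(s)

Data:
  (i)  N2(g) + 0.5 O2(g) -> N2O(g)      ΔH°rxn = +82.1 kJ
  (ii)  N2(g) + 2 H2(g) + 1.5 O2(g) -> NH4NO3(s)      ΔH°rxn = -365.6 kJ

(i) reversed and × 2 (reverse to put N2O(g) on the reactant side; ×2 to match 2 N2O(g) in the target): (-2)·(+82.1) = -164.2 kJ
(ii) as written (NH4NO3(s) already on the product side): -365.6 kJ
ΔH°rxn = (-164.2) + (-365.6) = -529.8 kJ

ΔH°rxn = -529.8 kJ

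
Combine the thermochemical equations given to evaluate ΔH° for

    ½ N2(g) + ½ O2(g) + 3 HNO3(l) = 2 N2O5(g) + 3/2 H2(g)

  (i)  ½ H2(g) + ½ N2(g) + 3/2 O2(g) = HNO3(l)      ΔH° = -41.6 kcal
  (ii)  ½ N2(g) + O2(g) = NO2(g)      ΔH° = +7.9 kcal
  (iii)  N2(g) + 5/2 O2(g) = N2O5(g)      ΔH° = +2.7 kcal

(i) reversed and × 3 (HNO3(l) must end up as a reactant; ×3 to match 3 HNO3(l) in the target): (-3)·(-41.6) = +124.8 kcal
(ii): not needed (NO2(g) appears nowhere else).
(iii) × 2 (scale by 2 for the 2 N2O5(g)): (2)·(+2.7) = +5.4 kcal
Summing the manipulated equations, ΔH° = (+124.8) + (+5.4) = 130.2 kcal

ΔH° = 130.2 kcal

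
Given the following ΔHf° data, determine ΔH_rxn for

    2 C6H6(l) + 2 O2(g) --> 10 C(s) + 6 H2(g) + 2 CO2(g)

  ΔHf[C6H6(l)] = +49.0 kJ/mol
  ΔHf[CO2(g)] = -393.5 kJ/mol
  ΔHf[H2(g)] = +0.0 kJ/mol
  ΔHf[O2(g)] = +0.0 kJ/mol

ΔH_rxn = -885.0 kJ/mol

Products: 10·(+0.0) + 6·(+0.0) + 2·(-393.5) = -787.0
Reactants: 2·(+49.0) + 2·(+0.0) = +98.0
ΔH_rxn = (-787.0) − (+98.0) = -885.0 kJ/mol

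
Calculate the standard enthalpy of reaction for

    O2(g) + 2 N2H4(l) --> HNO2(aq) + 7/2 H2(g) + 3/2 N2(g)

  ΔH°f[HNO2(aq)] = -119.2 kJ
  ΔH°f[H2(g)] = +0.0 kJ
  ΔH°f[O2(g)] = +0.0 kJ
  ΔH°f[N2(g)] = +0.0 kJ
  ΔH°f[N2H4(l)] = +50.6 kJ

ΔHrxn = -220.4 kJ

Products: 1·(-119.2) + 7/2·(+0.0) + 3/2·(+0.0) = -119.2
Reactants: 1·(+0.0) + 2·(+50.6) = +101.2
ΔHrxn = (-119.2) − (+101.2) = -220.4 kJ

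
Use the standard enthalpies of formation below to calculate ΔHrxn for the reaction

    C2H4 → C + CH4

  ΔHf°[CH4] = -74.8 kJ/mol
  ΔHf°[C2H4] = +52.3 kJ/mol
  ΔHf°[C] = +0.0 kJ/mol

ΔHrxn = -127.1 kJ/mol

ΔH°rxn = Σ nΔHf°(products) − Σ nΔHf°(reactants).
Products: 1·(+0.0) + 1·(-74.8) = -74.8
Reactants: 1·(+52.3) = +52.3
ΔHrxn = (-74.8) − (+52.3) = -127.1 kJ/mol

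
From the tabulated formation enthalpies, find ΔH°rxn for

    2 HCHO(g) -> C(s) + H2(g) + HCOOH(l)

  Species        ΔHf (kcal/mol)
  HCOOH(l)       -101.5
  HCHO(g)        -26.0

Products: 1·(+0.0) + 1·(+0.0) + 1·(-101.5) = -101.5
Reactants: 2·(-26.0) = -52.0
ΔH°rxn = (-101.5) − (-52.0) = -49.5 kcal/mol

ΔH°rxn = -49.5 kcal/mol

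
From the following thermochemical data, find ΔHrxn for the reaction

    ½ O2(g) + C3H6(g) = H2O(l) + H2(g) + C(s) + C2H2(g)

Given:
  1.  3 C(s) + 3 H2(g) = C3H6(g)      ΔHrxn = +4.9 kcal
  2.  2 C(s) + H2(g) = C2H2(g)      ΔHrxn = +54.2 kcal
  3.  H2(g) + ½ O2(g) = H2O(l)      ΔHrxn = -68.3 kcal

ΔHrxn = -19.0 kcal

eq. 1 reversed: -4.9 kcal
eq. 2 as written: +54.2 kcal
eq. 3 as written: -68.3 kcal
By Hess's law, ΔHrxn = (-4.9) + (+54.2) + (-68.3) = -19.0 kcal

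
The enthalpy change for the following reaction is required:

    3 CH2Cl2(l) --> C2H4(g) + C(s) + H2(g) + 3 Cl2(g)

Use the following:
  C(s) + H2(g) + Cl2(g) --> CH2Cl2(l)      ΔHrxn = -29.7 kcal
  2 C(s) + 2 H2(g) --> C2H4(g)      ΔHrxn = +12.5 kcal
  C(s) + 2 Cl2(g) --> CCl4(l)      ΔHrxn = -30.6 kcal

equation 1 reversed and × 3 (reverse to put CH2Cl2(l) on the reactant side; ×3 to match 3 CH2Cl2(l) in the target): (-3)·(-29.7) = +89.1 kcal
equation 2 as written (C2H4(g) already on the product side): +12.5 kcal
equation 3: not needed (CCl4(l) appears nowhere else).
By Hess's law, ΔHrxn = (-3)·(-29.7) + (1)·(+12.5) = 101.6 kcal

ΔHrxn = 101.6 kcal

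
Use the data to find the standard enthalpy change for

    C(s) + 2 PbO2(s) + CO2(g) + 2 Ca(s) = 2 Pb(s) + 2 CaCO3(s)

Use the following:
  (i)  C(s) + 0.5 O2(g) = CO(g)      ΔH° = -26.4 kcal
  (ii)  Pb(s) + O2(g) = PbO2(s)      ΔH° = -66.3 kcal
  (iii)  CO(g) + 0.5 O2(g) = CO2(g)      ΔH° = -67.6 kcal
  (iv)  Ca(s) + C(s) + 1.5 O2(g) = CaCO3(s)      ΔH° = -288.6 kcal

ΔH° = -350.6 kcal

(i) reversed: +26.4 kcal
(ii) reversed and × 2: (-2)·(-66.3) = +132.6 kcal
(iii) reversed: +67.6 kcal
(iv) × 2: (2)·(-288.6) = -577.2 kcal
ΔH° = (+26.4) + (+132.6) + (+67.6) + (-577.2) = -350.6 kcal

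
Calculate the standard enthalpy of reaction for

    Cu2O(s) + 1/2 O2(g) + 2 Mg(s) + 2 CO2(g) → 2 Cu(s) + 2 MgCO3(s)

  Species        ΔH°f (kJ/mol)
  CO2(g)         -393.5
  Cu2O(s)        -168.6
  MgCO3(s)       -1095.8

ΔH°rxn = Σ nΔHf°(products) − Σ nΔHf°(reactants).
Products: 2·(+0.0) + 2·(-1095.8) = -2191.6
Reactants: 1·(-168.6) + 1/2·(+0.0) + 2·(+0.0) + 2·(-393.5) = -955.6
ΔHrxn = (-2191.6) − (-955.6) = -1236.0 kJ/mol

ΔHrxn = -1236.0 kJ/mol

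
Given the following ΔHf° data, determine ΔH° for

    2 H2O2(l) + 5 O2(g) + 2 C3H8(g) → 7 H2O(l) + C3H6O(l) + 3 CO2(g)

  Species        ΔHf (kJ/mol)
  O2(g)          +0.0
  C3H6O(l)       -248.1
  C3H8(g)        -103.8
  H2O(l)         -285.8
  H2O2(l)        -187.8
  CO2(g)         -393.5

ΔH° = -2846.0 kJ/mol

Products: 7·(-285.8) + 1·(-248.1) + 3·(-393.5) = -3429.2
Reactants: 2·(-187.8) + 5·(+0.0) + 2·(-103.8) = -583.2
ΔH° = (-3429.2) − (-583.2) = -2846.0 kJ/mol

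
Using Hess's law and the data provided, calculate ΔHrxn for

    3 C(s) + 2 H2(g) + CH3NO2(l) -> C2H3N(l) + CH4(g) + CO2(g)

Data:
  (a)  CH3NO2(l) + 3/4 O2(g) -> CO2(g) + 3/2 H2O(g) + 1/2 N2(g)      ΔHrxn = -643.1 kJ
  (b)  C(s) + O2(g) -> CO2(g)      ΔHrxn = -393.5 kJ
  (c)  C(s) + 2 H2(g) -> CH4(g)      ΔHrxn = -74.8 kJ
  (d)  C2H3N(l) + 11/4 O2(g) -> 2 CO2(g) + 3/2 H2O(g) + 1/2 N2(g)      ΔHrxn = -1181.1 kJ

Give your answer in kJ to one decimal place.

(a) as written (CH3NO2(l) already on the reactant side): -643.1 kJ
(b) × 2: (2)·(-393.5) = -787.0 kJ
(c) as written (CH4(g) already on the product side): -74.8 kJ
(d) reversed (C2H3N(l) must end up as a product): +1181.1 kJ
Since enthalpy is a state function, ΔHrxn = (-643.1) + (-787.0) + (-74.8) + (+1181.1) = -323.8 kJ

ΔHrxn = -323.8 kJ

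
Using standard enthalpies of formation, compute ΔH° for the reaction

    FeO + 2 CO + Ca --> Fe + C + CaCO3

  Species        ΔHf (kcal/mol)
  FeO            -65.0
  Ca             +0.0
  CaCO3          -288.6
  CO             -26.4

ΔH° = -170.8 kcal/mol

ΔH°rxn = Σ nΔHf°(products) − Σ nΔHf°(reactants).
Products: 1·(+0.0) + 1·(+0.0) + 1·(-288.6) = -288.6
Reactants: 1·(-65.0) + 2·(-26.4) + 1·(+0.0) = -117.8
ΔH° = (-288.6) − (-117.8) = -170.8 kcal/mol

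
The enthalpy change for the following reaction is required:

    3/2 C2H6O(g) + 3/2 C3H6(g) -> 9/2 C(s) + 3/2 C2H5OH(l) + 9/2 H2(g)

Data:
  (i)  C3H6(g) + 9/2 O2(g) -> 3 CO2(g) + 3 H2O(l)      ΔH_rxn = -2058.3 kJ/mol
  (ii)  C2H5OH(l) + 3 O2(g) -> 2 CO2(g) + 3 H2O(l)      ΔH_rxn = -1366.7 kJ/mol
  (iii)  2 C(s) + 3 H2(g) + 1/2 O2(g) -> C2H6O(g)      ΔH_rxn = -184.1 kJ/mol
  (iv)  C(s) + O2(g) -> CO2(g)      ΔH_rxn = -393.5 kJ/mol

(i) × 3/2 (scale by 3/2 for the 3/2 C3H6(g)): (3/2)·(-2058.3) = -3087.45 kJ/mol
(ii) reversed and × 3/2 (reverse to put C2H5OH(l) on the product side; ×3/2 to match 3/2 C2H5OH(l) in the target): (-3/2)·(-1366.7) = +2050.05 kJ/mol
(iii) reversed and × 3/2 (C2H6O(g) must end up as a reactant; scale by 3/2 for the 3/2 C2H6O(g)): (-3/2)·(-184.1) = +276.15 kJ/mol
(iv) reversed and × 3/2: (-3/2)·(-393.5) = +590.25 kJ/mol
ΔH_rxn = (-3087.45) + (+2050.05) + (+276.15) + (+590.25) = -171.0 kJ/mol

ΔH_rxn = -171.0 kJ/mol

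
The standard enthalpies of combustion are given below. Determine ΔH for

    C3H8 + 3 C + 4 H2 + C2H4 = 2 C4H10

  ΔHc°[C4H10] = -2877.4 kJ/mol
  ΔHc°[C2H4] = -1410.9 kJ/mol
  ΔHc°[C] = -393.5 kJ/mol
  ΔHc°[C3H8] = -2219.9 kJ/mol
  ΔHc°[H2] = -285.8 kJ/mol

Using ΔH = Σ nΔHc°(reactants) − Σ nΔHc°(products):
= [1·(-2219.9) + 3·(-393.5) + 4·(-285.8) + 1·(-1410.9)] − [2·(-2877.4)]
= -199.7 kJ/mol

ΔH = -199.7 kJ/mol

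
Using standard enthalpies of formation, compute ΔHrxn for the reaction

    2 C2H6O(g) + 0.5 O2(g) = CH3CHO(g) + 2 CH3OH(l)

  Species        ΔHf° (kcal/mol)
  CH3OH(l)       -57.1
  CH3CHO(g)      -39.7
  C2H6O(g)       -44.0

ΔHrxn = -65.9 kcal/mol

Products: 1·(-39.7) + 2·(-57.1) = -153.9
Reactants: 2·(-44.0) + 1/2·(+0.0) = -88.0
ΔHrxn = (-153.9) − (-88.0) = -65.9 kcal/mol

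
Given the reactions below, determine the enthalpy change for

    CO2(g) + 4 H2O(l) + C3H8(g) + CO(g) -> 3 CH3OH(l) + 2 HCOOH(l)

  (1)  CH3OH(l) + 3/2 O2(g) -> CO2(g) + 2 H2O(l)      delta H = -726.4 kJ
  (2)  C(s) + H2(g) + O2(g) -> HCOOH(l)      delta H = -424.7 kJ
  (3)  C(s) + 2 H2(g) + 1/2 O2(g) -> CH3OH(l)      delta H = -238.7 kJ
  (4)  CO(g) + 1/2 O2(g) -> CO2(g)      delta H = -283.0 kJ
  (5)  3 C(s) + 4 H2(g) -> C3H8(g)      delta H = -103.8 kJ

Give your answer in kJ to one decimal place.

(1) reversed and × 2 (H2O(l) must end up as a reactant; scale by 2 for the 4 H2O(l)): (-2)·(-726.4) = +1452.8 kJ
(2) × 2 (scale by 2 for the 2 HCOOH(l)): (2)·(-424.7) = -849.4 kJ
(3) as written: -238.7 kJ
(4) as written (CO(g) already on the reactant side): -283.0 kJ
(5) reversed (C3H8(g) must end up as a reactant): +103.8 kJ
By Hess's law, delta H = (-2)·(-726.4) + (2)·(-424.7) + (1)·(-238.7) + (1)·(-283.0) + (-1)·(-103.8) = 185.5 kJ

delta H = 185.5 kJ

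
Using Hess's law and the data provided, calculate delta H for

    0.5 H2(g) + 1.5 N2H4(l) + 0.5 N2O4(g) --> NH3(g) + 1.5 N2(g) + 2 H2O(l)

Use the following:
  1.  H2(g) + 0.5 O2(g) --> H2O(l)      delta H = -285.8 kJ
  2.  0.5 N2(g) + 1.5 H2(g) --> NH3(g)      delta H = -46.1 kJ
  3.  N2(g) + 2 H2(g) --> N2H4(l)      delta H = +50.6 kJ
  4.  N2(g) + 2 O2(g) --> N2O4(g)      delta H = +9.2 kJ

eq. 1 × 2 (×2 to match 2 H2O(l) in the target): (2)·(-285.8) = -571.6 kJ
eq. 2 as written (NH3(g) already on the product side): -46.1 kJ
eq. 3 reversed and × 3/2 (N2H4(l) must end up as a reactant; scale by 3/2 for the 3/2 N2H4(l)): (-3/2)·(+50.6) = -75.9 kJ
eq. 4 reversed and × 1/2 (N2O4(g) must end up as a reactant; ×1/2 to match 1/2 N2O4(g) in the target): (-1/2)·(+9.2) = -4.6 kJ
By Hess's law, delta H = (2)·(-285.8) + (1)·(-46.1) + (-3/2)·(+50.6) + (-1/2)·(+9.2) = -698.2 kJ

delta H = -698.2 kJ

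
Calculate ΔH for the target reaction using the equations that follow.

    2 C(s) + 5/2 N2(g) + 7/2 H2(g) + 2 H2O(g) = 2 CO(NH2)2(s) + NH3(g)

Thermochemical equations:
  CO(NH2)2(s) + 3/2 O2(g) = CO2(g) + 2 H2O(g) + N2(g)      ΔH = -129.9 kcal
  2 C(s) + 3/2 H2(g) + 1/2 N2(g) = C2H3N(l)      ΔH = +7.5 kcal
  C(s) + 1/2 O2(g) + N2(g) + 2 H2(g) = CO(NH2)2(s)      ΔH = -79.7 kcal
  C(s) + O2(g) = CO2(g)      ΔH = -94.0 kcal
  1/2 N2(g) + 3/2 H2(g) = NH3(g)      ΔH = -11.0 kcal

equation 1 reversed (H2O(g) must end up as a reactant): +129.9 kcal
equation 2: not needed (C2H3N(l) appears nowhere else).
equation 3 as written: -79.7 kcal
equation 4 as written: -94.0 kcal
equation 5 as written (NH3(g) already on the product side): -11.0 kcal
Combining the equations, ΔH = (-1)·(-129.9) + (1)·(-79.7) + (1)·(-94.0) + (1)·(-11.0) = -54.8 kcal

ΔH = -54.8 kcal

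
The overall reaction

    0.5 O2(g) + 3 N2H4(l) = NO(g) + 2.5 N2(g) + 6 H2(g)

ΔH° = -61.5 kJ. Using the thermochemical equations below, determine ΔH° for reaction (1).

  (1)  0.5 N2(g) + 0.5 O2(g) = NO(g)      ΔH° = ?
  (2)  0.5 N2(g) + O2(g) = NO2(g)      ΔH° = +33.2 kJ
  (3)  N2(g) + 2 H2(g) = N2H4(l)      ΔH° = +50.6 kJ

ΔH° = 90.3 kJ

(1) as written (NO(g) already on the product side): contributes x
(2): not needed (NO2(g) appears nowhere else).
(3) reversed and × 3 (reverse to put N2H4(l) on the reactant side; scale by 3 for the 3 N2H4(l)): (-3)·(+50.6) = -151.8 kJ
-61.5 = (-151.8) + x
x = (-61.5 − (-151.8)) / (1) = 90.3 kJ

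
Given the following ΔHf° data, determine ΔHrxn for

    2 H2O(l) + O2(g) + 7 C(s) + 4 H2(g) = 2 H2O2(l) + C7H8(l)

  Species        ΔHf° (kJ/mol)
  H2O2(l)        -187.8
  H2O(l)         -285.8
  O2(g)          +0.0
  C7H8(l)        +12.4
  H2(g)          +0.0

Products: 2·(-187.8) + 1·(+12.4) = -363.2
Reactants: 2·(-285.8) + 1·(+0.0) + 7·(+0.0) + 4·(+0.0) = -571.6
ΔHrxn = (-363.2) − (-571.6) = 208.4 kJ/mol

ΔHrxn = 208.4 kJ/mol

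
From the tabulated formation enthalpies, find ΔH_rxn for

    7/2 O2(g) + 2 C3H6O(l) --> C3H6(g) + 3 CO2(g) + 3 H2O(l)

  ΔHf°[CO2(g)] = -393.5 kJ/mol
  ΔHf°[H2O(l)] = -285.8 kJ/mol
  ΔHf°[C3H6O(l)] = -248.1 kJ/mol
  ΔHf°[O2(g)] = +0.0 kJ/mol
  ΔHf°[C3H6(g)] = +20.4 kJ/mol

ΔH_rxn = -1521.3 kJ/mol

ΔH°rxn = Σ nΔHf°(products) − Σ nΔHf°(reactants).
Products: 1·(+20.4) + 3·(-393.5) + 3·(-285.8) = -2017.5
Reactants: 7/2·(+0.0) + 2·(-248.1) = -496.2
ΔH_rxn = (-2017.5) − (-496.2) = -1521.3 kJ/mol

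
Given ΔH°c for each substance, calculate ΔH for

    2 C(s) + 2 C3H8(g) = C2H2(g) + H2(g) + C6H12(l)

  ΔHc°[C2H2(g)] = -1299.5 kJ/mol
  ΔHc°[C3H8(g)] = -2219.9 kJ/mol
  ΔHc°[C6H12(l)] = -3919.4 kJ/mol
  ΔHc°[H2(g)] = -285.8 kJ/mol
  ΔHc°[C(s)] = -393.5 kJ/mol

ΔH = 277.9 kJ/mol

With combustion enthalpies, reactants minus products:
= [2·(-393.5) + 2·(-2219.9)] − [1·(-1299.5) + 1·(-285.8) + 1·(-3919.4)]
= 277.9 kJ/mol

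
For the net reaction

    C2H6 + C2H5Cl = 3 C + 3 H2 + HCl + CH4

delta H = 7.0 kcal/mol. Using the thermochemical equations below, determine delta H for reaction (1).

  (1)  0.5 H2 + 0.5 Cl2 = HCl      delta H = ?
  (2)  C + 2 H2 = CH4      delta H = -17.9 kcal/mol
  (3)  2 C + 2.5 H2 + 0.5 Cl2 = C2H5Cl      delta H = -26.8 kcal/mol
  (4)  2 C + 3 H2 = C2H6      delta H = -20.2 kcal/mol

delta H = -22.1 kcal/mol

(1) as written: contributes x
(2) as written: -17.9 kcal/mol
(3) reversed: +26.8 kcal/mol
(4) reversed: +20.2 kcal/mol
+7.0 = (-17.9) + (+26.8) + (+20.2) + x
x = (+7.0 − (+29.1)) / (1) = -22.1 kcal/mol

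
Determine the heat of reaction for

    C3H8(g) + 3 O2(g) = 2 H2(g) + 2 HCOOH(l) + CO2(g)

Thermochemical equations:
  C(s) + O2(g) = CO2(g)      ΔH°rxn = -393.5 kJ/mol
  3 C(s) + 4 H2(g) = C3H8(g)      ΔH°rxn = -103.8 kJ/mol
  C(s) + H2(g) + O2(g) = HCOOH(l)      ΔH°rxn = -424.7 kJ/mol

ΔH°rxn = -1139.1 kJ/mol

equation 1 as written (CO2(g) already on the product side): -393.5 kJ/mol
equation 2 reversed (reverse to put C3H8(g) on the reactant side): +103.8 kJ/mol
equation 3 × 2 (×2 to match 2 HCOOH(l) in the target): (2)·(-424.7) = -849.4 kJ/mol
ΔH°rxn = (-393.5) + (+103.8) + (-849.4) = -1139.1 kJ/mol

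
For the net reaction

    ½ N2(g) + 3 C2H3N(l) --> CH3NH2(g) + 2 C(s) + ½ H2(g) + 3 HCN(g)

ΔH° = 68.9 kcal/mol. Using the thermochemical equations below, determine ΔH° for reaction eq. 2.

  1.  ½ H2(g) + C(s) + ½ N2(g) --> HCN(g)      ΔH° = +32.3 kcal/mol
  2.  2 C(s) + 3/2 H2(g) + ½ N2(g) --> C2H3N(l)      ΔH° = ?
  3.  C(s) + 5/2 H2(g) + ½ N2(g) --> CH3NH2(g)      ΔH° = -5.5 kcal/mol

eq. 1 × 3: (3)·(+32.3) = +96.9 kcal/mol
eq. 2 reversed and × 3: contributes −3·x
eq. 3 as written: -5.5 kcal/mol
+68.9 = (+96.9) + (-5.5) − 3·x
x = (+68.9 − (+91.4)) / (-3) = 7.5 kcal/mol

ΔH° = 7.5 kcal/mol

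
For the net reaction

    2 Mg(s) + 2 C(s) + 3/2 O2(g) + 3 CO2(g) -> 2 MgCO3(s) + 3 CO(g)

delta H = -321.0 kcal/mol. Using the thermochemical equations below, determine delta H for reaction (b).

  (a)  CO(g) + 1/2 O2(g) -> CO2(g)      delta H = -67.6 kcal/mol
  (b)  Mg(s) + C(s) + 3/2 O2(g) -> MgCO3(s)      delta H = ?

delta H = -261.9 kcal/mol

(a) reversed and × 3 (reverse to put CO(g) on the product side; scale by 3 for the 3 CO(g)): (-3)·(-67.6) = +202.8 kcal/mol
(b) × 2 (scale by 2 for the 2 MgCO3(s)): contributes 2·x
-321.0 = (+202.8) + 2·x
x = (-321.0 − (+202.8)) / (2) = -261.9 kcal/mol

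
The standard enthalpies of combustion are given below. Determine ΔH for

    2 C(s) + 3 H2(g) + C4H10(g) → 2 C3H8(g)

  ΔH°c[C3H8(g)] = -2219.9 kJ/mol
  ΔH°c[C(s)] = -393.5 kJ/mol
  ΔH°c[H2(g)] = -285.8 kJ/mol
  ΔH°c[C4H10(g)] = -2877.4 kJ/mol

ΔH = -82.0 kJ/mol

With combustion enthalpies, reactants minus products:
= [2·(-393.5) + 3·(-285.8) + 1·(-2877.4)] − [2·(-2219.9)]
= -82.0 kJ/mol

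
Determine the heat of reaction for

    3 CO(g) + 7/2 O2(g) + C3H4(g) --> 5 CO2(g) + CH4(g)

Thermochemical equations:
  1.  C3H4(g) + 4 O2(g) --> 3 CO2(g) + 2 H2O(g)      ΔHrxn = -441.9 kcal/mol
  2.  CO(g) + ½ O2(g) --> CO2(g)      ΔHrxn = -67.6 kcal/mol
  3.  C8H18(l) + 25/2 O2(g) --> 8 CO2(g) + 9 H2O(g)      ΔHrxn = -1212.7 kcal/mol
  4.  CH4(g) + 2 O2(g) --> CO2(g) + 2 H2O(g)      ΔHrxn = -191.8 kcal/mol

eq. 1 as written: -441.9 kcal/mol
eq. 2 × 3: (3)·(-67.6) = -202.8 kcal/mol
eq. 3: not needed.
eq. 4 reversed: +191.8 kcal/mol
By Hess's law, ΔHrxn = (1)·(-441.9) + (3)·(-67.6) + (-1)·(-191.8) = -452.9 kcal/mol

ΔHrxn = -452.9 kcal/mol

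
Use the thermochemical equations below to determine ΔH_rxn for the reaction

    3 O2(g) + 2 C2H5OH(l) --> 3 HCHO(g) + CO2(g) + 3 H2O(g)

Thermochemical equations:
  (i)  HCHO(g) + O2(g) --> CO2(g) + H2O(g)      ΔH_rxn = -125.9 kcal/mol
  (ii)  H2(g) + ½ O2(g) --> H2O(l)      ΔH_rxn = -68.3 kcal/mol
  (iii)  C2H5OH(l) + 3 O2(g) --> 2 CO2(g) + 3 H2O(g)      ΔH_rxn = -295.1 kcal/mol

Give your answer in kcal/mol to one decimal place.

(i) reversed and × 3: (-3)·(-125.9) = +377.7 kcal/mol
(ii): not needed.
(iii) × 2: (2)·(-295.1) = -590.2 kcal/mol
By Hess's law, ΔH_rxn = (-3)·(-125.9) + (2)·(-295.1) = -212.5 kcal/mol

ΔH_rxn = -212.5 kcal/mol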